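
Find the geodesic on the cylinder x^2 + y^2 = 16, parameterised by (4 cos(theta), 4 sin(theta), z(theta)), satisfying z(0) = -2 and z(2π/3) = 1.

Parameterise the cylinder of radius R = 4 as
    r(θ) = (4 cos θ, 4 sin θ, z(θ)).
The arc-length element is
    ds = sqrt(16 + (dz/dθ)^2) dθ,
so the Lagrangian is L = sqrt(16 + z'^2).
L depends on z' only, not on z or θ, so ∂L/∂z = 0 and
    ∂L/∂z' = z' / sqrt(16 + z'^2).
The Euler-Lagrange equation gives
    d/dθ( z' / sqrt(16 + z'^2) ) = 0,
so z' is constant. Integrating once:
    z(θ) = a θ + b,
a helix on the cylinder (a straight line when the cylinder is unrolled). The constants a, b are determined by the endpoint conditions.
With endpoint conditions z(0) = -2 and z(2π/3) = 1: from z(0) = b we get b = -2, and a·2π/3 + -2 = 1 gives a = 9/(2π), so
    z(θ) = (9/(2π)) θ − 2.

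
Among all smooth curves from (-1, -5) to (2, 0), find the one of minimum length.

Arc-length functional: J[y] = ∫ sqrt(1 + (y')^2) dx.
Lagrangian L = sqrt(1 + (y')^2) has no explicit y dependence, so ∂L/∂y = 0 and the Euler-Lagrange equation gives
    d/dx( y' / sqrt(1 + (y')^2) ) = 0  ⇒  y' / sqrt(1 + (y')^2) = const.
Hence y' is constant, so y(x) is affine.
Fitting the endpoints (-1, -5) and (2, 0):
    slope m = (0 − (-5)) / (2 − (-1)) = 5/3,
    intercept c = (-5) − m·(-1) = -10/3.
Extremal: y(x) = (5/3) x - 10/3.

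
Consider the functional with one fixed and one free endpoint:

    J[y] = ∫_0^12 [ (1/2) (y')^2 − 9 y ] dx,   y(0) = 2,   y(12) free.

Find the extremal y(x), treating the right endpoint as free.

The Lagrangian L = (1/2) (y')^2 − 9 y gives
    ∂L/∂y = −9,   ∂L/∂y' = y'.
Euler-Lagrange: d/dx(y') − (−9) = 0, i.e. y'' + 9 = 0, so
    y(x) = −(9/2) x^2 + C1 x + C2.
Fixed left endpoint y(0) = 2 ⇒ C2 = 2.
The right endpoint x = 12 is free, so the natural (transversality) condition is ∂L/∂y' |_{x=12} = 0, i.e. y'(12) = 0.
Compute y'(x) = −9 x + C1, so y'(12) = −108 + C1 = 0 ⇒ C1 = 108.
Therefore the extremal is
    y(x) = −(9/2) x^2 + 108 x + 2.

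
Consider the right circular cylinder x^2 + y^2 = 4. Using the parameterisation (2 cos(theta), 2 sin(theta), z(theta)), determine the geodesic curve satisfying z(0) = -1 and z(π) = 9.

Parameterise the cylinder of radius R = 2 as
    r(θ) = (2 cos θ, 2 sin θ, z(θ)).
The arc-length element is
    ds = sqrt(4 + (dz/dθ)^2) dθ,
so the Lagrangian is L = sqrt(4 + z'^2).
L depends on z' only, not on z or θ, so ∂L/∂z = 0 and
    ∂L/∂z' = z' / sqrt(4 + z'^2).
The Euler-Lagrange equation gives
    d/dθ( z' / sqrt(4 + z'^2) ) = 0,
so z' is constant. Integrating once:
    z(θ) = a θ + b,
a helix on the cylinder (a straight line when the cylinder is unrolled). The constants a, b are determined by the endpoint conditions.
With endpoint conditions z(0) = -1 and z(π) = 9: from z(0) = b we get b = -1, and a·π + -1 = 9 gives a = 10/π, so
    z(θ) = (10/π) θ − 1.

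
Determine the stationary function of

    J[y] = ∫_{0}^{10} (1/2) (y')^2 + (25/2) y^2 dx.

The Lagrangian is L = (1/2) (y')^2 + (25/2) y^2.
Compute ∂L/∂y = 25y, ∂L/∂y' = y'.
The Euler-Lagrange equation d/dx(∂L/∂y') − ∂L/∂y = 0 reduces to
    y'' − 25 y = 0.
Its general solution is
    y(x) = A e^(5x) + B e^(−5x),
with A, B fixed by the endpoint conditions.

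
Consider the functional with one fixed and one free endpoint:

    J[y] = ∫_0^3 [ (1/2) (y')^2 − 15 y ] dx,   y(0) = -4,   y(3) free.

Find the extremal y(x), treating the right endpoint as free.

The Lagrangian L = (1/2) (y')^2 − 15 y gives
    ∂L/∂y = −15,   ∂L/∂y' = y'.
Euler-Lagrange: d/dx(y') − (−15) = 0, i.e. y'' + 15 = 0, so
    y(x) = −(15/2) x^2 + C1 x + C2.
Fixed left endpoint y(0) = -4 ⇒ C2 = -4.
The right endpoint x = 3 is free, so the natural (transversality) condition is ∂L/∂y' |_{x=3} = 0, i.e. y'(3) = 0.
Compute y'(x) = −15 x + C1, so y'(3) = −45 + C1 = 0 ⇒ C1 = 45.
Therefore the extremal is
    y(x) = −(15/2) x^2 + 45 x − 4.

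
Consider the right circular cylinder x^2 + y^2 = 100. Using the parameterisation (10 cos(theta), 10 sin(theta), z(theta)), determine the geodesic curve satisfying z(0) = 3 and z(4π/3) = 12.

Parameterise the cylinder of radius R = 10 as
    r(θ) = (10 cos θ, 10 sin θ, z(θ)).
The arc-length element is
    ds = sqrt(100 + (dz/dθ)^2) dθ,
so the Lagrangian is L = sqrt(100 + z'^2).
L depends on z' only, not on z or θ, so ∂L/∂z = 0 and
    ∂L/∂z' = z' / sqrt(100 + z'^2).
The Euler-Lagrange equation gives
    d/dθ( z' / sqrt(100 + z'^2) ) = 0,
so z' is constant. Integrating once:
    z(θ) = a θ + b,
a helix on the cylinder (a straight line when the cylinder is unrolled). The constants a, b are determined by the endpoint conditions.
With endpoint conditions z(0) = 3 and z(4π/3) = 12: from z(0) = b we get b = 3, and a·4π/3 + 3 = 12 gives a = 27/(4π), so
    z(θ) = (27/(4π)) θ + 3.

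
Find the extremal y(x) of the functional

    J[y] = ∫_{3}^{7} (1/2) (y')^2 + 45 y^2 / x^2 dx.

The Lagrangian is L = (1/2) (y')^2 + 45 y^2 / x^2.
Compute ∂L/∂y = 90y/x^2, ∂L/∂y' = y'.
The Euler-Lagrange equation d/dx(∂L/∂y') − ∂L/∂y = 0 reduces to
    y'' − 90/x^2 · y = 0  (x > 0).
Its general solution is
    y(x) = A x^10 + B x^(-9),
with A, B fixed by the endpoint conditions.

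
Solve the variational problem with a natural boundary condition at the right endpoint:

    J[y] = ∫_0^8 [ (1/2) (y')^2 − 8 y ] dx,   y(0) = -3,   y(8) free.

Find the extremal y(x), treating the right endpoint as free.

The Lagrangian L = (1/2) (y')^2 − 8 y gives
    ∂L/∂y = −8,   ∂L/∂y' = y'.
Euler-Lagrange: d/dx(y') − (−8) = 0, i.e. y'' + 8 = 0, so
    y(x) = −(8/2) x^2 + C1 x + C2.
Fixed left endpoint y(0) = -3 ⇒ C2 = -3.
The right endpoint x = 8 is free, so the natural (transversality) condition is ∂L/∂y' |_{x=8} = 0, i.e. y'(8) = 0.
Compute y'(x) = −8 x + C1, so y'(8) = −64 + C1 = 0 ⇒ C1 = 64.
Therefore the extremal is
    y(x) = −4 x^2 + 64 x − 3.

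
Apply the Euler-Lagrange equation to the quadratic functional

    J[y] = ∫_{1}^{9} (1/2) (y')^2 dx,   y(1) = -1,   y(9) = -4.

The Lagrangian is L = (1/2) (y')^2.
Compute ∂L/∂y = 0, ∂L/∂y' = y'.
The Euler-Lagrange equation d/dx(∂L/∂y') − ∂L/∂y = 0 reduces to
    y'' = 0.
Its general solution is
    y(x) = A x + B,
with A, B fixed by the endpoint conditions.
Applying the endpoint conditions y(1) = -1 and y(9) = -4: solve A·1 + B = -1 and A·9 + B = -4. Subtracting gives A(9 − 1) = -4 − -1, so A = -3/8, and B = -1 − A·1 = -5/8. Therefore
    y(x) = (-3/8) x - 5/8.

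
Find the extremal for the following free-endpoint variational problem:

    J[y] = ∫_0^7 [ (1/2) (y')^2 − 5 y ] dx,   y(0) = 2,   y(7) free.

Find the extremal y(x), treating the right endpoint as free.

The Lagrangian L = (1/2) (y')^2 − 5 y gives
    ∂L/∂y = −5,   ∂L/∂y' = y'.
Euler-Lagrange: d/dx(y') − (−5) = 0, i.e. y'' + 5 = 0, so
    y(x) = −(5/2) x^2 + C1 x + C2.
Fixed left endpoint y(0) = 2 ⇒ C2 = 2.
The right endpoint x = 7 is free, so the natural (transversality) condition is ∂L/∂y' |_{x=7} = 0, i.e. y'(7) = 0.
Compute y'(x) = −5 x + C1, so y'(7) = −35 + C1 = 0 ⇒ C1 = 35.
Therefore the extremal is
    y(x) = −(5/2) x^2 + 35 x + 2.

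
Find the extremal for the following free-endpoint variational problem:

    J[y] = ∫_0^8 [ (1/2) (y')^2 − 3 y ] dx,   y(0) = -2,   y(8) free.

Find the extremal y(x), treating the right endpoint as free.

The Lagrangian L = (1/2) (y')^2 − 3 y gives
    ∂L/∂y = −3,   ∂L/∂y' = y'.
Euler-Lagrange: d/dx(y') − (−3) = 0, i.e. y'' + 3 = 0, so
    y(x) = −(3/2) x^2 + C1 x + C2.
Fixed left endpoint y(0) = -2 ⇒ C2 = -2.
The right endpoint x = 8 is free, so the natural (transversality) condition is ∂L/∂y' |_{x=8} = 0, i.e. y'(8) = 0.
Compute y'(x) = −3 x + C1, so y'(8) = −24 + C1 = 0 ⇒ C1 = 24.
Therefore the extremal is
    y(x) = −(3/2) x^2 + 24 x − 2.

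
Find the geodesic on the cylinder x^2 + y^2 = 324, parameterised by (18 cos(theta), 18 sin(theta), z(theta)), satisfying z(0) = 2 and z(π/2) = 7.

Parameterise the cylinder of radius R = 18 as
    r(θ) = (18 cos θ, 18 sin θ, z(θ)).
The arc-length element is
    ds = sqrt(324 + (dz/dθ)^2) dθ,
so the Lagrangian is L = sqrt(324 + z'^2).
L depends on z' only, not on z or θ, so ∂L/∂z = 0 and
    ∂L/∂z' = z' / sqrt(324 + z'^2).
The Euler-Lagrange equation gives
    d/dθ( z' / sqrt(324 + z'^2) ) = 0,
so z' is constant. Integrating once:
    z(θ) = a θ + b,
a helix on the cylinder (a straight line when the cylinder is unrolled). The constants a, b are determined by the endpoint conditions.
With endpoint conditions z(0) = 2 and z(π/2) = 7: from z(0) = b we get b = 2, and a·π/2 + 2 = 7 gives a = 10/π, so
    z(θ) = (10/π) θ + 2.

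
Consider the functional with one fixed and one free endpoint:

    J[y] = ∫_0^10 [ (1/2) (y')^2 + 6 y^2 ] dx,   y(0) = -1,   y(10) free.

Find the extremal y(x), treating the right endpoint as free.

The Lagrangian L = (1/2) (y')^2 + 6 y^2 gives
    ∂L/∂y = 12 y,   ∂L/∂y' = y'.
Euler-Lagrange: y'' − 12 y = 0.
With k = sqrt(12), the general solution is
    y(x) = A cosh(sqrt(12) x) + B sinh(sqrt(12) x).
Fixed left endpoint y(0) = -1 ⇒ A = -1.
The right endpoint x = 10 is free, so the natural (transversality) condition is ∂L/∂y' |_{x=10} = 0, i.e. y'(10) = 0.
Compute y'(x) = A k sinh(k x) + B k cosh(k x), so
    y'(10) = A k sinh(k·10) + B k cosh(k·10) = 0
    ⇒ B = −A tanh(k·10) = tanh(sqrt(12)·10).
Therefore the extremal is
    y(x) = −cosh(sqrt(12) x) + tanh(sqrt(12)·10) sinh(sqrt(12) x).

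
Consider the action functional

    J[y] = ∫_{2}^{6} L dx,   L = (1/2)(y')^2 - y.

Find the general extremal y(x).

The Lagrangian is L = (1/2)(y')^2 - y.
∂L/∂y = -1.
∂L/∂y' = y'.
The Euler-Lagrange equation d/dx(∂L/∂y') − ∂L/∂y = 0 becomes:
    y'' + 1 = 0
General solution: y(x) = -x^2/2 + A x + B, where A and B are arbitrary constants fixed by the endpoint conditions.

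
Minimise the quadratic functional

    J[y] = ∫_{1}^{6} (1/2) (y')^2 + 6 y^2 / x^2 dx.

The Lagrangian is L = (1/2) (y')^2 + 6 y^2 / x^2.
Compute ∂L/∂y = 12y/x^2, ∂L/∂y' = y'.
The Euler-Lagrange equation d/dx(∂L/∂y') − ∂L/∂y = 0 reduces to
    y'' − 12/x^2 · y = 0  (x > 0).
Its general solution is
    y(x) = A x^4 + B x^(-3),
with A, B fixed by the endpoint conditions.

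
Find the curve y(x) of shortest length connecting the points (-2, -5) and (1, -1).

Arc-length functional: J[y] = ∫ sqrt(1 + (y')^2) dx.
Lagrangian L = sqrt(1 + (y')^2) has no explicit y dependence, so ∂L/∂y = 0 and the Euler-Lagrange equation gives
    d/dx( y' / sqrt(1 + (y')^2) ) = 0  ⇒  y' / sqrt(1 + (y')^2) = const.
Hence y' is constant, so y(x) is affine.
Fitting the endpoints (-2, -5) and (1, -1):
    slope m = ((-1) − (-5)) / (1 − (-2)) = 4/3,
    intercept c = (-5) − m·(-2) = -7/3.
Extremal: y(x) = (4/3) x - 7/3.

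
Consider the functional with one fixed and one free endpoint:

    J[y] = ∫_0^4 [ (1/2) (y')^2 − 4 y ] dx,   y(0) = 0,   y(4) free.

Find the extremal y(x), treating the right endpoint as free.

The Lagrangian L = (1/2) (y')^2 − 4 y gives
    ∂L/∂y = −4,   ∂L/∂y' = y'.
Euler-Lagrange: d/dx(y') − (−4) = 0, i.e. y'' + 4 = 0, so
    y(x) = −(4/2) x^2 + C1 x + C2.
Fixed left endpoint y(0) = 0 ⇒ C2 = 0.
The right endpoint x = 4 is free, so the natural (transversality) condition is ∂L/∂y' |_{x=4} = 0, i.e. y'(4) = 0.
Compute y'(x) = −4 x + C1, so y'(4) = −16 + C1 = 0 ⇒ C1 = 16.
Therefore the extremal is
    y(x) = −2 x^2 + 16 x.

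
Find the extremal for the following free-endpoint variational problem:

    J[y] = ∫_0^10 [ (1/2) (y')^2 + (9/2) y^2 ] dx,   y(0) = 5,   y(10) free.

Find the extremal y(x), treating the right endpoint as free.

The Lagrangian L = (1/2) (y')^2 + (9/2) y^2 gives
    ∂L/∂y = 9 y,   ∂L/∂y' = y'.
Euler-Lagrange: y'' − 9 y = 0.
With k = 3, the general solution is
    y(x) = A cosh(3 x) + B sinh(3 x).
Fixed left endpoint y(0) = 5 ⇒ A = 5.
The right endpoint x = 10 is free, so the natural (transversality) condition is ∂L/∂y' |_{x=10} = 0, i.e. y'(10) = 0.
Compute y'(x) = A k sinh(k x) + B k cosh(k x), so
    y'(10) = A k sinh(k·10) + B k cosh(k·10) = 0
    ⇒ B = −A tanh(k·10) = − 5 tanh(3·10).
Therefore the extremal is
    y(x) = 5 cosh(3 x) − 5 tanh(3·10) sinh(3 x).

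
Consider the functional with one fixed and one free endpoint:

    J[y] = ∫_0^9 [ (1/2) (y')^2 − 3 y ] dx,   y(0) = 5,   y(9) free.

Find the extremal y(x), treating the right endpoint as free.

The Lagrangian L = (1/2) (y')^2 − 3 y gives
    ∂L/∂y = −3,   ∂L/∂y' = y'.
Euler-Lagrange: d/dx(y') − (−3) = 0, i.e. y'' + 3 = 0, so
    y(x) = −(3/2) x^2 + C1 x + C2.
Fixed left endpoint y(0) = 5 ⇒ C2 = 5.
The right endpoint x = 9 is free, so the natural (transversality) condition is ∂L/∂y' |_{x=9} = 0, i.e. y'(9) = 0.
Compute y'(x) = −3 x + C1, so y'(9) = −27 + C1 = 0 ⇒ C1 = 27.
Therefore the extremal is
    y(x) = −(3/2) x^2 + 27 x + 5.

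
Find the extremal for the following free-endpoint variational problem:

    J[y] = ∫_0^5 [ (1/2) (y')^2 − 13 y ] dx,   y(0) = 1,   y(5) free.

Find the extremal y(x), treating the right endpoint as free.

The Lagrangian L = (1/2) (y')^2 − 13 y gives
    ∂L/∂y = −13,   ∂L/∂y' = y'.
Euler-Lagrange: d/dx(y') − (−13) = 0, i.e. y'' + 13 = 0, so
    y(x) = −(13/2) x^2 + C1 x + C2.
Fixed left endpoint y(0) = 1 ⇒ C2 = 1.
The right endpoint x = 5 is free, so the natural (transversality) condition is ∂L/∂y' |_{x=5} = 0, i.e. y'(5) = 0.
Compute y'(x) = −13 x + C1, so y'(5) = −65 + C1 = 0 ⇒ C1 = 65.
Therefore the extremal is
    y(x) = −(13/2) x^2 + 65 x + 1.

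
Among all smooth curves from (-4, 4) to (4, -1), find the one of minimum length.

Arc-length functional: J[y] = ∫ sqrt(1 + (y')^2) dx.
Lagrangian L = sqrt(1 + (y')^2) has no explicit y dependence, so ∂L/∂y = 0 and the Euler-Lagrange equation gives
    d/dx( y' / sqrt(1 + (y')^2) ) = 0  ⇒  y' / sqrt(1 + (y')^2) = const.
Hence y' is constant, so y(x) is affine.
Fitting the endpoints (-4, 4) and (4, -1):
    slope m = ((-1) − 4) / (4 − (-4)) = -5/8,
    intercept c = 4 − m·(-4) = 3/2.
Extremal: y(x) = (-5/8) x + 3/2.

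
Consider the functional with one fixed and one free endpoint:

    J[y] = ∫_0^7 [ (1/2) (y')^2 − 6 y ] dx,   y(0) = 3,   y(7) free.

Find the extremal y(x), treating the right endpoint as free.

The Lagrangian L = (1/2) (y')^2 − 6 y gives
    ∂L/∂y = −6,   ∂L/∂y' = y'.
Euler-Lagrange: d/dx(y') − (−6) = 0, i.e. y'' + 6 = 0, so
    y(x) = −(6/2) x^2 + C1 x + C2.
Fixed left endpoint y(0) = 3 ⇒ C2 = 3.
The right endpoint x = 7 is free, so the natural (transversality) condition is ∂L/∂y' |_{x=7} = 0, i.e. y'(7) = 0.
Compute y'(x) = −6 x + C1, so y'(7) = −42 + C1 = 0 ⇒ C1 = 42.
Therefore the extremal is
    y(x) = −3 x^2 + 42 x + 3.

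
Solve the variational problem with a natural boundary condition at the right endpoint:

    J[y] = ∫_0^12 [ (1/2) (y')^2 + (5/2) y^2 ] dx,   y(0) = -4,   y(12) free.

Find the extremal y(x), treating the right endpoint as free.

The Lagrangian L = (1/2) (y')^2 + (5/2) y^2 gives
    ∂L/∂y = 5 y,   ∂L/∂y' = y'.
Euler-Lagrange: y'' − 5 y = 0.
With k = sqrt(5), the general solution is
    y(x) = A cosh(sqrt(5) x) + B sinh(sqrt(5) x).
Fixed left endpoint y(0) = -4 ⇒ A = -4.
The right endpoint x = 12 is free, so the natural (transversality) condition is ∂L/∂y' |_{x=12} = 0, i.e. y'(12) = 0.
Compute y'(x) = A k sinh(k x) + B k cosh(k x), so
    y'(12) = A k sinh(k·12) + B k cosh(k·12) = 0
    ⇒ B = −A tanh(k·12) = 4 tanh(sqrt(5)·12).
Therefore the extremal is
    y(x) = −4 cosh(sqrt(5) x) + 4 tanh(sqrt(5)·12) sinh(sqrt(5) x).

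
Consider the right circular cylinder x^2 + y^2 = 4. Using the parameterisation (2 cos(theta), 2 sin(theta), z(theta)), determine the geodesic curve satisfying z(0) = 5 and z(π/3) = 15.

Parameterise the cylinder of radius R = 2 as
    r(θ) = (2 cos θ, 2 sin θ, z(θ)).
The arc-length element is
    ds = sqrt(4 + (dz/dθ)^2) dθ,
so the Lagrangian is L = sqrt(4 + z'^2).
L depends on z' only, not on z or θ, so ∂L/∂z = 0 and
    ∂L/∂z' = z' / sqrt(4 + z'^2).
The Euler-Lagrange equation gives
    d/dθ( z' / sqrt(4 + z'^2) ) = 0,
so z' is constant. Integrating once:
    z(θ) = a θ + b,
a helix on the cylinder (a straight line when the cylinder is unrolled). The constants a, b are determined by the endpoint conditions.
With endpoint conditions z(0) = 5 and z(π/3) = 15: from z(0) = b we get b = 5, and a·π/3 + 5 = 15 gives a = 30/π, so
    z(θ) = (30/π) θ + 5.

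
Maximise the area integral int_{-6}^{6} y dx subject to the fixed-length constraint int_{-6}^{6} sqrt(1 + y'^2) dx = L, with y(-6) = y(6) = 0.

Set up the augmented Lagrangian using a multiplier λ for the length constraint:
    F(y, y') = y − λ sqrt(1 + y'^2).
F has no explicit x dependence, so the Beltrami identity yields a first integral
    F − y' ∂F/∂y' = C.
Compute ∂F/∂y' = −λ y' / sqrt(1 + y'^2). Then
    y − λ sqrt(1 + y'^2) + λ y'^2 / sqrt(1 + y'^2) = C
    ⇒  y − λ / sqrt(1 + y'^2) = C.
Solving for y' and integrating gives
    (x − a)^2 + (y − b)^2 = λ^2,
a circular arc of radius λ. The constants a, b are determined by the endpoint conditions y(-6) = y(6) = 0, and λ is fixed implicitly by the length constraint
    ∫_{-6}^{6} sqrt(1 + y'^2) dx = L.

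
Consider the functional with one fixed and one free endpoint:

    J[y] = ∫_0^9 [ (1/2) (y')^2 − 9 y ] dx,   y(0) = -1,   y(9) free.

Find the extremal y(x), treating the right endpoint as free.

The Lagrangian L = (1/2) (y')^2 − 9 y gives
    ∂L/∂y = −9,   ∂L/∂y' = y'.
Euler-Lagrange: d/dx(y') − (−9) = 0, i.e. y'' + 9 = 0, so
    y(x) = −(9/2) x^2 + C1 x + C2.
Fixed left endpoint y(0) = -1 ⇒ C2 = -1.
The right endpoint x = 9 is free, so the natural (transversality) condition is ∂L/∂y' |_{x=9} = 0, i.e. y'(9) = 0.
Compute y'(x) = −9 x + C1, so y'(9) = −81 + C1 = 0 ⇒ C1 = 81.
Therefore the extremal is
    y(x) = −(9/2) x^2 + 81 x − 1.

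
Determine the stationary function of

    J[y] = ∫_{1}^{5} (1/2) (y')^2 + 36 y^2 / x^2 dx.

The Lagrangian is L = (1/2) (y')^2 + 36 y^2 / x^2.
Compute ∂L/∂y = 72y/x^2, ∂L/∂y' = y'.
The Euler-Lagrange equation d/dx(∂L/∂y') − ∂L/∂y = 0 reduces to
    y'' − 72/x^2 · y = 0  (x > 0).
Its general solution is
    y(x) = A x^9 + B x^(-8),
with A, B fixed by the endpoint conditions.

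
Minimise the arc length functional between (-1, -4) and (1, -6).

Arc-length functional: J[y] = ∫ sqrt(1 + (y')^2) dx.
Lagrangian L = sqrt(1 + (y')^2) has no explicit y dependence, so ∂L/∂y = 0 and the Euler-Lagrange equation gives
    d/dx( y' / sqrt(1 + (y')^2) ) = 0  ⇒  y' / sqrt(1 + (y')^2) = const.
Hence y' is constant, so y(x) is affine.
Fitting the endpoints (-1, -4) and (1, -6):
    slope m = ((-6) − (-4)) / (1 − (-1)) = -1,
    intercept c = (-4) − m·(-1) = -5.
Extremal: y(x) = -x - 5.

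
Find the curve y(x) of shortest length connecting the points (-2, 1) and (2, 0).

Arc-length functional: J[y] = ∫ sqrt(1 + (y')^2) dx.
Lagrangian L = sqrt(1 + (y')^2) has no explicit y dependence, so ∂L/∂y = 0 and the Euler-Lagrange equation gives
    d/dx( y' / sqrt(1 + (y')^2) ) = 0  ⇒  y' / sqrt(1 + (y')^2) = const.
Hence y' is constant, so y(x) is affine.
Fitting the endpoints (-2, 1) and (2, 0):
    slope m = (0 − 1) / (2 − (-2)) = -1/4,
    intercept c = 1 − m·(-2) = 1/2.
Extremal: y(x) = (-1/4) x + 1/2.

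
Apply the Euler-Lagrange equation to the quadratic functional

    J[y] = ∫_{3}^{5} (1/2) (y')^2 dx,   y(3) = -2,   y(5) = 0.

The Lagrangian is L = (1/2) (y')^2.
Compute ∂L/∂y = 0, ∂L/∂y' = y'.
The Euler-Lagrange equation d/dx(∂L/∂y') − ∂L/∂y = 0 reduces to
    y'' = 0.
Its general solution is
    y(x) = A x + B,
with A, B fixed by the endpoint conditions.
Applying the endpoint conditions y(3) = -2 and y(5) = 0: solve A·3 + B = -2 and A·5 + B = 0. Subtracting gives A(5 − 3) = 0 − -2, so A = 1, and B = -2 − A·3 = -5. Therefore
    y(x) = x - 5.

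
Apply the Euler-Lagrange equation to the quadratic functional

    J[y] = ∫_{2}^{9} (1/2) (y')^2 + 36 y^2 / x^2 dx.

The Lagrangian is L = (1/2) (y')^2 + 36 y^2 / x^2.
Compute ∂L/∂y = 72y/x^2, ∂L/∂y' = y'.
The Euler-Lagrange equation d/dx(∂L/∂y') − ∂L/∂y = 0 reduces to
    y'' − 72/x^2 · y = 0  (x > 0).
Its general solution is
    y(x) = A x^9 + B x^(-8),
with A, B fixed by the endpoint conditions.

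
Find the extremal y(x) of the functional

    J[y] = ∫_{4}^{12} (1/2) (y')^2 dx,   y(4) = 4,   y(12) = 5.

The Lagrangian is L = (1/2) (y')^2.
Compute ∂L/∂y = 0, ∂L/∂y' = y'.
The Euler-Lagrange equation d/dx(∂L/∂y') − ∂L/∂y = 0 reduces to
    y'' = 0.
Its general solution is
    y(x) = A x + B,
with A, B fixed by the endpoint conditions.
Applying the endpoint conditions y(4) = 4 and y(12) = 5: solve A·4 + B = 4 and A·12 + B = 5. Subtracting gives A(12 − 4) = 5 − 4, so A = 1/8, and B = 4 − A·4 = 7/2. Therefore
    y(x) = (1/8) x + 7/2.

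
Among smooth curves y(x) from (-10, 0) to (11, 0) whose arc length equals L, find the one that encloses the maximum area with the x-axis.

Set up the augmented Lagrangian using a multiplier λ for the length constraint:
    F(y, y') = y − λ sqrt(1 + y'^2).
F has no explicit x dependence, so the Beltrami identity yields a first integral
    F − y' ∂F/∂y' = C.
Compute ∂F/∂y' = −λ y' / sqrt(1 + y'^2). Then
    y − λ sqrt(1 + y'^2) + λ y'^2 / sqrt(1 + y'^2) = C
    ⇒  y − λ / sqrt(1 + y'^2) = C.
Solving for y' and integrating gives
    (x − a)^2 + (y − b)^2 = λ^2,
a circular arc of radius λ. The constants a, b are determined by the endpoint conditions y(-10) = y(11) = 0, and λ is fixed implicitly by the length constraint
    ∫_{-10}^{11} sqrt(1 + y'^2) dx = L.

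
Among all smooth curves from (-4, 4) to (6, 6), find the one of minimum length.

Arc-length functional: J[y] = ∫ sqrt(1 + (y')^2) dx.
Lagrangian L = sqrt(1 + (y')^2) has no explicit y dependence, so ∂L/∂y = 0 and the Euler-Lagrange equation gives
    d/dx( y' / sqrt(1 + (y')^2) ) = 0  ⇒  y' / sqrt(1 + (y')^2) = const.
Hence y' is constant, so y(x) is affine.
Fitting the endpoints (-4, 4) and (6, 6):
    slope m = (6 − 4) / (6 − (-4)) = 1/5,
    intercept c = 4 − m·(-4) = 24/5.
Extremal: y(x) = (1/5) x + 24/5.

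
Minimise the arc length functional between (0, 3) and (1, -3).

Arc-length functional: J[y] = ∫ sqrt(1 + (y')^2) dx.
Lagrangian L = sqrt(1 + (y')^2) has no explicit y dependence, so ∂L/∂y = 0 and the Euler-Lagrange equation gives
    d/dx( y' / sqrt(1 + (y')^2) ) = 0  ⇒  y' / sqrt(1 + (y')^2) = const.
Hence y' is constant, so y(x) is affine.
Fitting the endpoints (0, 3) and (1, -3):
    slope m = ((-3) − 3) / (1 − 0) = -6,
    intercept c = 3 − m·0 = 3.
Extremal: y(x) = -6 x + 3.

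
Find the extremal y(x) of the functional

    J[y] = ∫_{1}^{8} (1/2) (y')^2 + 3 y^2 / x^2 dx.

The Lagrangian is L = (1/2) (y')^2 + 3 y^2 / x^2.
Compute ∂L/∂y = 6y/x^2, ∂L/∂y' = y'.
The Euler-Lagrange equation d/dx(∂L/∂y') − ∂L/∂y = 0 reduces to
    y'' − 6/x^2 · y = 0  (x > 0).
Its general solution is
    y(x) = A x^3 + B x^(-2),
with A, B fixed by the endpoint conditions.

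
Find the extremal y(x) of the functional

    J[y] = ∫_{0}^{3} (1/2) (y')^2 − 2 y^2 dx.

The Lagrangian is L = (1/2) (y')^2 − 2 y^2.
Compute ∂L/∂y = -4y, ∂L/∂y' = y'.
The Euler-Lagrange equation d/dx(∂L/∂y') − ∂L/∂y = 0 reduces to
    y'' + 4 y = 0.
Its general solution is
    y(x) = A sin(2x) + B cos(2x),
with A, B fixed by the endpoint conditions.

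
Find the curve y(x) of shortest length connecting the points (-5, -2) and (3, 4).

Arc-length functional: J[y] = ∫ sqrt(1 + (y')^2) dx.
Lagrangian L = sqrt(1 + (y')^2) has no explicit y dependence, so ∂L/∂y = 0 and the Euler-Lagrange equation gives
    d/dx( y' / sqrt(1 + (y')^2) ) = 0  ⇒  y' / sqrt(1 + (y')^2) = const.
Hence y' is constant, so y(x) is affine.
Fitting the endpoints (-5, -2) and (3, 4):
    slope m = (4 − (-2)) / (3 − (-5)) = 3/4,
    intercept c = (-2) − m·(-5) = 7/4.
Extremal: y(x) = (3/4) x + 7/4.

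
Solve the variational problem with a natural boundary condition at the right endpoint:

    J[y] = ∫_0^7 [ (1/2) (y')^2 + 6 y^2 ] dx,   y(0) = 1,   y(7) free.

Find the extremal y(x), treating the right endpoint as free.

The Lagrangian L = (1/2) (y')^2 + 6 y^2 gives
    ∂L/∂y = 12 y,   ∂L/∂y' = y'.
Euler-Lagrange: y'' − 12 y = 0.
With k = sqrt(12), the general solution is
    y(x) = A cosh(sqrt(12) x) + B sinh(sqrt(12) x).
Fixed left endpoint y(0) = 1 ⇒ A = 1.
The right endpoint x = 7 is free, so the natural (transversality) condition is ∂L/∂y' |_{x=7} = 0, i.e. y'(7) = 0.
Compute y'(x) = A k sinh(k x) + B k cosh(k x), so
    y'(7) = A k sinh(k·7) + B k cosh(k·7) = 0
    ⇒ B = −A tanh(k·7) = − tanh(sqrt(12)·7).
Therefore the extremal is
    y(x) = cosh(sqrt(12) x) − tanh(sqrt(12)·7) sinh(sqrt(12) x).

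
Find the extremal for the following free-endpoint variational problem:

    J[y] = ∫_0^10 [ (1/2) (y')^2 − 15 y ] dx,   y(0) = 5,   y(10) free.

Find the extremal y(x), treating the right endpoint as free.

The Lagrangian L = (1/2) (y')^2 − 15 y gives
    ∂L/∂y = −15,   ∂L/∂y' = y'.
Euler-Lagrange: d/dx(y') − (−15) = 0, i.e. y'' + 15 = 0, so
    y(x) = −(15/2) x^2 + C1 x + C2.
Fixed left endpoint y(0) = 5 ⇒ C2 = 5.
The right endpoint x = 10 is free, so the natural (transversality) condition is ∂L/∂y' |_{x=10} = 0, i.e. y'(10) = 0.
Compute y'(x) = −15 x + C1, so y'(10) = −150 + C1 = 0 ⇒ C1 = 150.
Therefore the extremal is
    y(x) = −(15/2) x^2 + 150 x + 5.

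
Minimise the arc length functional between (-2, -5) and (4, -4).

Arc-length functional: J[y] = ∫ sqrt(1 + (y')^2) dx.
Lagrangian L = sqrt(1 + (y')^2) has no explicit y dependence, so ∂L/∂y = 0 and the Euler-Lagrange equation gives
    d/dx( y' / sqrt(1 + (y')^2) ) = 0  ⇒  y' / sqrt(1 + (y')^2) = const.
Hence y' is constant, so y(x) is affine.
Fitting the endpoints (-2, -5) and (4, -4):
    slope m = ((-4) − (-5)) / (4 − (-2)) = 1/6,
    intercept c = (-5) − m·(-2) = -14/3.
Extremal: y(x) = (1/6) x - 14/3.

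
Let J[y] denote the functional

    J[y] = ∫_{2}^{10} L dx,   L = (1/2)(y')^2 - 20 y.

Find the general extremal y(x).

The Lagrangian is L = (1/2)(y')^2 - 20 y.
∂L/∂y = -20.
∂L/∂y' = y'.
The Euler-Lagrange equation d/dx(∂L/∂y') − ∂L/∂y = 0 becomes:
    y'' + 20 = 0
General solution: y(x) = -10 x^2 + A x + B, where A and B are arbitrary constants fixed by the endpoint conditions.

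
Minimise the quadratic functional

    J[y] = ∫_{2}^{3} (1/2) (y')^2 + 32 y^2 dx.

The Lagrangian is L = (1/2) (y')^2 + 32 y^2.
Compute ∂L/∂y = 64y, ∂L/∂y' = y'.
The Euler-Lagrange equation d/dx(∂L/∂y') − ∂L/∂y = 0 reduces to
    y'' − 64 y = 0.
Its general solution is
    y(x) = A e^(8x) + B e^(−8x),
with A, B fixed by the endpoint conditions.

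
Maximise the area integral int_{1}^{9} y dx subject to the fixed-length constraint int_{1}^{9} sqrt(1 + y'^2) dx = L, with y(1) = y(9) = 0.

Set up the augmented Lagrangian using a multiplier λ for the length constraint:
    F(y, y') = y − λ sqrt(1 + y'^2).
F has no explicit x dependence, so the Beltrami identity yields a first integral
    F − y' ∂F/∂y' = C.
Compute ∂F/∂y' = −λ y' / sqrt(1 + y'^2). Then
    y − λ sqrt(1 + y'^2) + λ y'^2 / sqrt(1 + y'^2) = C
    ⇒  y − λ / sqrt(1 + y'^2) = C.
Solving for y' and integrating gives
    (x − a)^2 + (y − b)^2 = λ^2,
a circular arc of radius λ. The constants a, b are determined by the endpoint conditions y(1) = y(9) = 0, and λ is fixed implicitly by the length constraint
    ∫_{1}^{9} sqrt(1 + y'^2) dx = L.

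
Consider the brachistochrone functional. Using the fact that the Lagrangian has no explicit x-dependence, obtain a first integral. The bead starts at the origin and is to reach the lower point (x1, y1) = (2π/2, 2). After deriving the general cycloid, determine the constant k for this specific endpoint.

The Lagrangian L = sqrt((1 + y'^2) / y) has no explicit x dependence, so the Beltrami identity applies:
    L − y' ∂L/∂y' = C.
Compute ∂L/∂y' = y' / sqrt(y (1 + y'^2)).
Substitute:
    sqrt((1 + y'^2)/y) − y'·y' / sqrt(y (1 + y'^2))
    = (1 + y'^2) / sqrt(y (1 + y'^2)) − y'^2 / sqrt(y (1 + y'^2))
    = 1 / sqrt(y (1 + y'^2)) = C.
Squaring and rearranging gives the first integral
    y (1 + y'^2) = 1/C^2 =: k   (constant).
Solving this first-order ODE by the substitution
    y = (k/2)(1 − cos θ)
yields the cycloid parameterisation
    x(θ) = (k/2)(θ − sin θ),   y(θ) = (k/2)(1 − cos θ).
The constant k is fixed by the endpoint condition.
Now fit the given lower endpoint (x1, y1) = (2π/2, 2). At the bottom of the first arch (θ = π), the parametric equations give
    y(π) = (k/2)(1 − cos π) = k,
    x(π) = (k/2)(π − sin π) = kπ/2.
Matching y(π) = 2 gives k = 2, consistent with x(π) = 2π/2. Therefore the specific cycloid is
    x(θ) = (2/2)(θ − sin θ),   y(θ) = (2/2)(1 − cos θ).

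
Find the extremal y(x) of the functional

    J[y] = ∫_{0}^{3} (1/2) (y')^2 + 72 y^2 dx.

The Lagrangian is L = (1/2) (y')^2 + 72 y^2.
Compute ∂L/∂y = 144y, ∂L/∂y' = y'.
The Euler-Lagrange equation d/dx(∂L/∂y') − ∂L/∂y = 0 reduces to
    y'' − 144 y = 0.
Its general solution is
    y(x) = A e^(12x) + B e^(−12x),
with A, B fixed by the endpoint conditions.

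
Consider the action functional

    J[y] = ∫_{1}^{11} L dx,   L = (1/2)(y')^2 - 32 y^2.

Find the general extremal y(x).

The Lagrangian is L = (1/2)(y')^2 - 32 y^2.
∂L/∂y = -64y.
∂L/∂y' = y'.
The Euler-Lagrange equation d/dx(∂L/∂y') − ∂L/∂y = 0 becomes:
    y'' + 64 y = 0
General solution: y(x) = A sin(8x) + B cos(8x), where A and B are arbitrary constants fixed by the endpoint conditions.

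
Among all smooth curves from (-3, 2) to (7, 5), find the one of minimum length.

Arc-length functional: J[y] = ∫ sqrt(1 + (y')^2) dx.
Lagrangian L = sqrt(1 + (y')^2) has no explicit y dependence, so ∂L/∂y = 0 and the Euler-Lagrange equation gives
    d/dx( y' / sqrt(1 + (y')^2) ) = 0  ⇒  y' / sqrt(1 + (y')^2) = const.
Hence y' is constant, so y(x) is affine.
Fitting the endpoints (-3, 2) and (7, 5):
    slope m = (5 − 2) / (7 − (-3)) = 3/10,
    intercept c = 2 − m·(-3) = 29/10.
Extremal: y(x) = (3/10) x + 29/10.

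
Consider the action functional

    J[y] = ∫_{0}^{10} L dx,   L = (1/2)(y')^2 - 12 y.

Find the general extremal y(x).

The Lagrangian is L = (1/2)(y')^2 - 12 y.
∂L/∂y = -12.
∂L/∂y' = y'.
The Euler-Lagrange equation d/dx(∂L/∂y') − ∂L/∂y = 0 becomes:
    y'' + 12 = 0
General solution: y(x) = -6 x^2 + A x + B, where A and B are arbitrary constants fixed by the endpoint conditions.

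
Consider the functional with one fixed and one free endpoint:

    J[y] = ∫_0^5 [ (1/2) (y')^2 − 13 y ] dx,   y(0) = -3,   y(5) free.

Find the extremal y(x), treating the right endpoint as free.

The Lagrangian L = (1/2) (y')^2 − 13 y gives
    ∂L/∂y = −13,   ∂L/∂y' = y'.
Euler-Lagrange: d/dx(y') − (−13) = 0, i.e. y'' + 13 = 0, so
    y(x) = −(13/2) x^2 + C1 x + C2.
Fixed left endpoint y(0) = -3 ⇒ C2 = -3.
The right endpoint x = 5 is free, so the natural (transversality) condition is ∂L/∂y' |_{x=5} = 0, i.e. y'(5) = 0.
Compute y'(x) = −13 x + C1, so y'(5) = −65 + C1 = 0 ⇒ C1 = 65.
Therefore the extremal is
    y(x) = −(13/2) x^2 + 65 x − 3.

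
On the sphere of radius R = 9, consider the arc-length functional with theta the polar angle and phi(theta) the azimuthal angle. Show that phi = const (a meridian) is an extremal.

On the sphere of radius R = 9 with spherical coordinates (θ, φ), the induced metric is
    ds^2 = 81(dθ^2 + sin^2(θ) dφ^2).
Using θ as the parameter, the arc-length functional becomes
    J[φ] = ∫ 9 sqrt(1 + sin^2(θ) (dφ/dθ)^2) dθ.
So L = 9 sqrt(1 + sin^2(θ) φ'^2). Compute
    ∂L/∂φ = 0  (L has no explicit φ dependence),
    ∂L/∂φ' = 9 sin^2(θ) φ' / sqrt(1 + sin^2(θ) φ'^2).
For the candidate φ(θ) = c (constant), φ' = 0, so ∂L/∂φ' evaluated along the candidate vanishes, and ∂L/∂φ is identically zero. Hence
    d/dθ(∂L/∂φ') − ∂L/∂φ = 0
is satisfied. Therefore meridians φ = const are extremals of arc length — they are geodesics on the sphere.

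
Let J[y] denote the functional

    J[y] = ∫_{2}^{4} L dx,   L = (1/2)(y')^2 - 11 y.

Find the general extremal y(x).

The Lagrangian is L = (1/2)(y')^2 - 11 y.
∂L/∂y = -11.
∂L/∂y' = y'.
The Euler-Lagrange equation d/dx(∂L/∂y') − ∂L/∂y = 0 becomes:
    y'' + 11 = 0
General solution: y(x) = -(11/2) x^2 + A x + B, where A and B are arbitrary constants fixed by the endpoint conditions.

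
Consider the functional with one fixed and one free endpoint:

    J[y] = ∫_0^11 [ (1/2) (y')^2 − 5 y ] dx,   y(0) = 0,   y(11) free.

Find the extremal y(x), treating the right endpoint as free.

The Lagrangian L = (1/2) (y')^2 − 5 y gives
    ∂L/∂y = −5,   ∂L/∂y' = y'.
Euler-Lagrange: d/dx(y') − (−5) = 0, i.e. y'' + 5 = 0, so
    y(x) = −(5/2) x^2 + C1 x + C2.
Fixed left endpoint y(0) = 0 ⇒ C2 = 0.
The right endpoint x = 11 is free, so the natural (transversality) condition is ∂L/∂y' |_{x=11} = 0, i.e. y'(11) = 0.
Compute y'(x) = −5 x + C1, so y'(11) = −55 + C1 = 0 ⇒ C1 = 55.
Therefore the extremal is
    y(x) = −(5/2) x^2 + 55 x.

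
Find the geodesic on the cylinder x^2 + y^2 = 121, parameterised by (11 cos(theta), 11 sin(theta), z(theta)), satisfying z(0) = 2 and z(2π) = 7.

Parameterise the cylinder of radius R = 11 as
    r(θ) = (11 cos θ, 11 sin θ, z(θ)).
The arc-length element is
    ds = sqrt(121 + (dz/dθ)^2) dθ,
so the Lagrangian is L = sqrt(121 + z'^2).
L depends on z' only, not on z or θ, so ∂L/∂z = 0 and
    ∂L/∂z' = z' / sqrt(121 + z'^2).
The Euler-Lagrange equation gives
    d/dθ( z' / sqrt(121 + z'^2) ) = 0,
so z' is constant. Integrating once:
    z(θ) = a θ + b,
a helix on the cylinder (a straight line when the cylinder is unrolled). The constants a, b are determined by the endpoint conditions.
With endpoint conditions z(0) = 2 and z(2π) = 7: from z(0) = b we get b = 2, and a·2π + 2 = 7 gives a = 5/(2π), so
    z(θ) = (5/(2π)) θ + 2.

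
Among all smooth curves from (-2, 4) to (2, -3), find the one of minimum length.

Arc-length functional: J[y] = ∫ sqrt(1 + (y')^2) dx.
Lagrangian L = sqrt(1 + (y')^2) has no explicit y dependence, so ∂L/∂y = 0 and the Euler-Lagrange equation gives
    d/dx( y' / sqrt(1 + (y')^2) ) = 0  ⇒  y' / sqrt(1 + (y')^2) = const.
Hence y' is constant, so y(x) is affine.
Fitting the endpoints (-2, 4) and (2, -3):
    slope m = ((-3) − 4) / (2 − (-2)) = -7/4,
    intercept c = 4 − m·(-2) = 1/2.
Extremal: y(x) = (-7/4) x + 1/2.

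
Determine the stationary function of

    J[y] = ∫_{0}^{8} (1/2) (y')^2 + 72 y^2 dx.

The Lagrangian is L = (1/2) (y')^2 + 72 y^2.
Compute ∂L/∂y = 144y, ∂L/∂y' = y'.
The Euler-Lagrange equation d/dx(∂L/∂y') − ∂L/∂y = 0 reduces to
    y'' − 144 y = 0.
Its general solution is
    y(x) = A e^(12x) + B e^(−12x),
with A, B fixed by the endpoint conditions.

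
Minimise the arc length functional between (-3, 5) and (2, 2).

Arc-length functional: J[y] = ∫ sqrt(1 + (y')^2) dx.
Lagrangian L = sqrt(1 + (y')^2) has no explicit y dependence, so ∂L/∂y = 0 and the Euler-Lagrange equation gives
    d/dx( y' / sqrt(1 + (y')^2) ) = 0  ⇒  y' / sqrt(1 + (y')^2) = const.
Hence y' is constant, so y(x) is affine.
Fitting the endpoints (-3, 5) and (2, 2):
    slope m = (2 − 5) / (2 − (-3)) = -3/5,
    intercept c = 5 − m·(-3) = 16/5.
Extremal: y(x) = (-3/5) x + 16/5.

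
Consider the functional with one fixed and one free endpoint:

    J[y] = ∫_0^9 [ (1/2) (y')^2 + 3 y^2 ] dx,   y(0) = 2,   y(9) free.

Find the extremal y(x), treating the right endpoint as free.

The Lagrangian L = (1/2) (y')^2 + 3 y^2 gives
    ∂L/∂y = 6 y,   ∂L/∂y' = y'.
Euler-Lagrange: y'' − 6 y = 0.
With k = sqrt(6), the general solution is
    y(x) = A cosh(sqrt(6) x) + B sinh(sqrt(6) x).
Fixed left endpoint y(0) = 2 ⇒ A = 2.
The right endpoint x = 9 is free, so the natural (transversality) condition is ∂L/∂y' |_{x=9} = 0, i.e. y'(9) = 0.
Compute y'(x) = A k sinh(k x) + B k cosh(k x), so
    y'(9) = A k sinh(k·9) + B k cosh(k·9) = 0
    ⇒ B = −A tanh(k·9) = − 2 tanh(sqrt(6)·9).
Therefore the extremal is
    y(x) = 2 cosh(sqrt(6) x) − 2 tanh(sqrt(6)·9) sinh(sqrt(6) x).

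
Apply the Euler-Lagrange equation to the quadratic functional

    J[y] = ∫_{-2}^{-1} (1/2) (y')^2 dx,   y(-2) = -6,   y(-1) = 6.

The Lagrangian is L = (1/2) (y')^2.
Compute ∂L/∂y = 0, ∂L/∂y' = y'.
The Euler-Lagrange equation d/dx(∂L/∂y') − ∂L/∂y = 0 reduces to
    y'' = 0.
Its general solution is
    y(x) = A x + B,
with A, B fixed by the endpoint conditions.
Applying the endpoint conditions y(-2) = -6 and y(-1) = 6: solve A·-2 + B = -6 and A·-1 + B = 6. Subtracting gives A(-1 − -2) = 6 − -6, so A = 12, and B = -6 − A·-2 = 18. Therefore
    y(x) = 12 x + 18.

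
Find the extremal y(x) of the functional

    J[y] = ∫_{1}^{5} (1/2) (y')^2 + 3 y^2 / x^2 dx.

The Lagrangian is L = (1/2) (y')^2 + 3 y^2 / x^2.
Compute ∂L/∂y = 6y/x^2, ∂L/∂y' = y'.
The Euler-Lagrange equation d/dx(∂L/∂y') − ∂L/∂y = 0 reduces to
    y'' − 6/x^2 · y = 0  (x > 0).
Its general solution is
    y(x) = A x^3 + B x^(-2),
with A, B fixed by the endpoint conditions.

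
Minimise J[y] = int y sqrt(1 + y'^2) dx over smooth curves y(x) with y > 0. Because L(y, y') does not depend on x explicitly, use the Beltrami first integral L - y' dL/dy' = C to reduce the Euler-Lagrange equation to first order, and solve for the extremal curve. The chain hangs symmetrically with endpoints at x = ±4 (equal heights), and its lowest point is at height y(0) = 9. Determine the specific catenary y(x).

The Lagrangian L(y, y') = y sqrt(1 + y'^2) has no explicit x dependence, so the Beltrami identity applies:
    L − y' ∂L/∂y' = C.
Compute ∂L/∂y' = y · y' / sqrt(1 + y'^2). Then
    L − y' ∂L/∂y'
    = y sqrt(1 + y'^2) − y · y'^2 / sqrt(1 + y'^2)
    = y (1 + y'^2 − y'^2) / sqrt(1 + y'^2)
    = y / sqrt(1 + y'^2) = C.
Squaring gives y^2 = C^2 (1 + y'^2), i.e.
    y'^2 = y^2 / C^2 − 1.
Separating variables,
    dy / sqrt(y^2 − C^2) = dx / C,
and integrating gives arccosh(y / C) = (x − a)/C, so
    y(x) = C cosh((x − a)/C),
the catenary. The constants C and a are fixed by the two endpoint conditions (and, for the hanging-chain problem, the length constraint selects C).
Now fit the given data. The endpoints x = ±4 are symmetric at equal height, so the catenary is even about its minimum: a = 0 and y(x) = C cosh(x/C). The lowest point is y(0) = C cosh(0) = C, and we are told y(0) = 9, so C = 9. Therefore
    y(x) = 9 cosh(x/9),
and at the endpoints
    y(±4) = 9 cosh(4/9).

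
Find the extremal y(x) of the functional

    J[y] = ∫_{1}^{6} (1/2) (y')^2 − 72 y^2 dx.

The Lagrangian is L = (1/2) (y')^2 − 72 y^2.
Compute ∂L/∂y = -144y, ∂L/∂y' = y'.
The Euler-Lagrange equation d/dx(∂L/∂y') − ∂L/∂y = 0 reduces to
    y'' + 144 y = 0.
Its general solution is
    y(x) = A sin(12x) + B cos(12x),
with A, B fixed by the endpoint conditions.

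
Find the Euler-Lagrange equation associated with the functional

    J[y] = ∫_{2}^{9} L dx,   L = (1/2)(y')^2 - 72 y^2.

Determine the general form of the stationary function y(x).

The Lagrangian is L = (1/2)(y')^2 - 72 y^2.
∂L/∂y = -144y.
∂L/∂y' = y'.
The Euler-Lagrange equation d/dx(∂L/∂y') − ∂L/∂y = 0 becomes:
    y'' + 144 y = 0
General solution: y(x) = A sin(12x) + B cos(12x), where A and B are arbitrary constants fixed by the endpoint conditions.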